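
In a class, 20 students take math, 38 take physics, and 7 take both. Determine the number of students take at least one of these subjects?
51
|A∪B| = |A|+|B|-|A∩B| = 20+38-7 = 51.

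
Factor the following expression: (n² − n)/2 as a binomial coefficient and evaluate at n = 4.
(n² − n)/2 = n(n−1)/2 = C(n,2). At n = 4: C(4,2) = 6.

Answer: C(n,2); C(4,2) = 6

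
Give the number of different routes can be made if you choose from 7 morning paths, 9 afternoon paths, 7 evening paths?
By the multiplication principle: 7 × 9 × 7 = 441.

Answer: 441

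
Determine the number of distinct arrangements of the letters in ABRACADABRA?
83,160

Solution: Word has 11 letters (A=5, B=2, R=2, C=1, D=1). Arrangements: 11!/Π(k!) = 83,160.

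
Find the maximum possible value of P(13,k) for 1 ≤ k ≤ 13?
6,227,020,800

Explanation: P(13,k) increases in k, so maximum at k = 13: 13! = 6,227,020,800.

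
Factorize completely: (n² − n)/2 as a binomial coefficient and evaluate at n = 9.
C(n,2); C(9,2) = 36

Solution: (n² − n)/2 = n(n−1)/2 = C(n,2). At n = 9: C(9,2) = 36.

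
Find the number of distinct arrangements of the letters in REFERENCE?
7,560

Reasoning: Word has 9 letters (R=2, E=4, F=1, N=1, C=1). Arrangements: 9!/Π(k!) = 7,560.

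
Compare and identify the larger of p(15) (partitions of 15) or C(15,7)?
C(15,7)
Pentagonal recurrence p(n) = p(n−1) + p(n−2) − p(n−5) − p(n−7) + …: p(15) = p(14) + p(13) − p(10) − p(8) + p(3) + p(0) = 135 + 101 − 42 − 22 + 3 + 1 = 176; C(15,7) = 6,435.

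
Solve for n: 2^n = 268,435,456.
28

Working:
268,435,456 = 1,024 × 1,024 × 256 = 2^10 × 2^10 × 2^8 = 2^28, so n = 28.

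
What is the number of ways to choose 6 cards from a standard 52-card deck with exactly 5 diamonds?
50,193
13 diamonds and 39 non-diamonds: C(13,5) × C(39,1) = 1287 × 39 = 50,193.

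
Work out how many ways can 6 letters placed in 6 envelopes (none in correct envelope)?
265
Using D(n) = (n-1)[D(n-1) + D(n-2)]:
D(6) = (6-1) × [D(5) + D(4)]
      = 5 × [44 + 9]
      = 5 × 53
      = 265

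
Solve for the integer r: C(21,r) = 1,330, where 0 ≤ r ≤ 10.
3

Solution: C(21,r) is increasing for 0 ≤ r ≤ 10. Stepping up (C(21,r+1) = C(21,r)·(21−r)/(r+1)): C(21,1) = 21, C(21,2) = 210, C(21,3) = 1,330 ✓. So r = 3.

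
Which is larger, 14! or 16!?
14!=87,178,291,200, 16!=20,922,789,888,000. 16! > 14!.
Final answer: 16!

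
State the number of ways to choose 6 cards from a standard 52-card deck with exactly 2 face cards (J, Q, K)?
6,031,740

12 face cards and 40 non-face cards: C(12,2) × C(40,4) = 66 × 91,390 = 6,031,740.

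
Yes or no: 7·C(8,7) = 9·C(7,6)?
No

Absorption identity k·C(n,k) = n·C(n-1,k-1). LHS = 7·8 = 56; RHS = 9·7 = 63.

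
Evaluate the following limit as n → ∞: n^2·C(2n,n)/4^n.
C(2n,n) ~ 4^n/√(πn), so n^2·C(2n,n)/4^n ~ n^(2 − 1/2)/√π → ∞.

Answer: ∞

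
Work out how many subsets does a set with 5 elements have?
32

Each element can be included or excluded: 2^5 = 32.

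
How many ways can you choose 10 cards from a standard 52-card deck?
C(52,10) = 15,820,024,220.

Answer: 15,820,024,220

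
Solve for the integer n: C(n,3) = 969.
C(n,3) = n(n−1)(n−2)/3! is increasing in n, and n(n−1)(n−2) = 3!·969 = 5,814 ≈ (n−1)^3 gives n ≈ 19.0. Check: C(17,3) = 680, C(18,3) = 816, C(19,3) = 969 ✓. So n = 19.
Final answer: 19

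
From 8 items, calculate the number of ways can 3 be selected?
C(8,3) = 8! / (3! × (8-3)!)
         = 8! / (3! × 5!)
         = 56
Final answer: 56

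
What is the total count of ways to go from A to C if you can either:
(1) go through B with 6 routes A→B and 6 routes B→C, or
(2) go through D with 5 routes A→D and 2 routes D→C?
46

Explanation: Route via B: 6×6=36. Route via D: 5×2=10. Total: 46.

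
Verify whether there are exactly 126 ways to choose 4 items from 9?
C(9,4) = 126.

Answer: True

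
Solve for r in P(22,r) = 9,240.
P(22,r) = 22·21·…·(22−r+1), a product of r factors. Multiplying down from 22: 22 = 22; 22·21 = 462; 22·21·20 = 9,240 ✓ (3 factors). So r = 3.
Final answer: 3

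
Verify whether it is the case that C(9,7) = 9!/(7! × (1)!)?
False

Explanation: The correct denominator is 7!×2!, giving C(9,7) = 36; the stated RHS is 9!/(7!×1!) = 72 ≠ 36, so the statement does not hold.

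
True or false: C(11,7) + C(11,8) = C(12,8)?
Pascal's identity C(n,k) + C(n,k+1) = C(n+1,k+1): 330 + 165 = 495 = C(12,8).
Final answer: True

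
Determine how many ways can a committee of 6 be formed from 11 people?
462

Explanation: C(11,6) = 11! / (6! × (11-6)!)
         = 11! / (6! × 5!)
         = 462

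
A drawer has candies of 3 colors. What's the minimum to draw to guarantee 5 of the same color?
13

Reasoning: Worst case: 4 of each = 12. One more: 13.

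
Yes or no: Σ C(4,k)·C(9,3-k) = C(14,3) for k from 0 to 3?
Vandermonde's identity gives C(13,3) = 286; RHS C(14,3) = 364.
Final answer: No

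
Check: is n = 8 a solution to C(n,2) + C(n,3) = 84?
Yes

Explanation: C(8,2) + C(8,3) = 28 + 56 = 84, which equals 84.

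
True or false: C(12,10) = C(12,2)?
True

Reasoning: Symmetry C(n,k) = C(n,n-k): C(12,10) = 66 and C(12,2) = 66. Both sides agree, so the statement holds.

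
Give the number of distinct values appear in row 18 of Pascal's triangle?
10

Explanation: Row 18 has entries C(18,0)..C(18,18); by symmetry C(18,k)=C(18,18-k), giving 10 distinct values.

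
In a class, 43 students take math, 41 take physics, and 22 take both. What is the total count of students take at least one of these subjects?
62

Reasoning: |A∪B| = |A|+|B|-|A∩B| = 43+41-22 = 62.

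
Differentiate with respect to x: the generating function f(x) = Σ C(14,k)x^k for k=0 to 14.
Σ k·C(14,k)x^(k-1) for k=1 to 14

Explanation: Term-by-term differentiation gives Σ k·C(14,k)x^{k-1} for k=1 to 14.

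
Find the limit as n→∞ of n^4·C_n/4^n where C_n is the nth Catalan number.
∞

Solution: C_n ~ 4^n/(n^(3/2)√π), so n^4·C_n/4^n ~ n^(4 − 3/2)/√π → ∞.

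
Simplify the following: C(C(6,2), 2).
105

Solution: C(6,2) = 15, then C(15, 2) = 105.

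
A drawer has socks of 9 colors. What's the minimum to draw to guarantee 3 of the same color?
19

Worst case: 2 of each = 18. One more: 19.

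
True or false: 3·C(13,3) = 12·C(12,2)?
False

Explanation: Absorption identity k·C(n,k) = n·C(n-1,k-1). LHS = 3·286 = 858; RHS = 12·66 = 792.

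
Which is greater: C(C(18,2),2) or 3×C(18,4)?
C(C(18,2),2)

Explanation: C(C(18,2),2)=11,628, 3×C(18,4)=9,180.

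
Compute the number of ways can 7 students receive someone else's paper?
1,854

Working:
Using D(n) = (n-1)[D(n-1) + D(n-2)]:
D(7) = (7-1) × [D(6) + D(5)]
      = 6 × [265 + 44]
      = 6 × 309
      = 1,854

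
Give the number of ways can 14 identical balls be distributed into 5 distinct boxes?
3,060

Explanation: C(14+5-1, 5-1) = C(18, 4) = 3,060.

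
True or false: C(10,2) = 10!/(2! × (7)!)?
False
The correct denominator is 2!×8!, giving C(10,2) = 45; the stated RHS is 10!/(2!×7!) = 360 ≠ 45, so the statement does not hold.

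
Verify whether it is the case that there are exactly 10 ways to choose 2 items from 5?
True

Explanation: C(5,2) = 10.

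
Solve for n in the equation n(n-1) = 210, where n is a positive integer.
15

Reasoning: n² − n − 210 = 0, so n = (1 ± √(1 + 4·210))/2 = (1 ± √841)/2 = (1 ± 29)/2, i.e. n = 15 or n = -14. Taking the positive root, n = 15 (check: 15×14 = 210).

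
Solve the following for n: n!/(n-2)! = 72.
9

Working:
n!/(n-2)! = n×(n-1), a product of 2 consecutive integers ≈ (n−0.5)^2. 72^(1/2) + 0.5 ≈ 9.0; check n = 9: 9×8 = 72 ✓. So n = 9.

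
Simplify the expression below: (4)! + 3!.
(4)! + 3! = (4)·3! + 3! = (4+1)·3! = 5·3! = 30.
Final answer: 30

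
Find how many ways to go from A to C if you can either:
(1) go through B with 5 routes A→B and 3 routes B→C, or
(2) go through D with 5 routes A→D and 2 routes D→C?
25

Solution: Route via B: 5×3=15. Route via D: 5×2=10. Total: 25.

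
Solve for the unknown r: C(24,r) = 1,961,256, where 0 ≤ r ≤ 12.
10

Reasoning: C(24,r) is increasing for 0 ≤ r ≤ 12. Stepping up (C(24,r+1) = C(24,r)·(24−r)/(r+1)): C(24,1) = 24, C(24,2) = 276, C(24,3) = 2,024, C(24,4) = 10,626, C(24,5) = 42,504, C(24,6) = 134,596, C(24,7) = 346,104, C(24,8) = 735,471, C(24,9) = 1,307,504, C(24,10) = 1,961,256 ✓. So r = 10.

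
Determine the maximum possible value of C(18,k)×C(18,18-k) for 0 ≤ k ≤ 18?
2,363,904,400

Explanation: C(18,k)·C(18,18-k) = C(18,k)², maximised at the centre k = 9: C(18,9)² = 2,363,904,400.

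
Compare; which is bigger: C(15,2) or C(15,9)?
C(15,2)=105, C(15,9)=5,005.
Final answer: C(15,9)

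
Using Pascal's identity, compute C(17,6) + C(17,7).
31,824

Reasoning: C(17,6) + C(17,7) = C(18,7) = 31,824.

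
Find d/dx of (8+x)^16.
16(8+x)^15

Reasoning: Using the power rule: d/dx (8+x)^16 = 16(8+x)^{15}.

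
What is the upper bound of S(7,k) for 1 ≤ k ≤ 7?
Row S(7,k) for k = 1..7 (via S(n,k) = k·S(n−1,k) + S(n−1,k−1)): 1, 63, 301, 350, 140, 21, 1. The row is unimodal; maximum at k = 4: 350.

Answer: 350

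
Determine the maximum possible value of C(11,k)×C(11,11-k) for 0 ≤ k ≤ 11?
213,444

Working:
C(11,k)·C(11,11-k) = C(11,k)², maximised at the centre k = 5: C(11,5)² = 213,444.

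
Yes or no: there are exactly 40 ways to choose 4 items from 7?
C(7,4) = 35 ≠ 40.

Answer: No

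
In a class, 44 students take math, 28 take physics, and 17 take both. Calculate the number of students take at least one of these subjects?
|A∪B| = |A|+|B|-|A∩B| = 44+28-17 = 55.
Final answer: 55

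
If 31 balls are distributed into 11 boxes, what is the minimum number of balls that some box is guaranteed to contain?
3

Explanation: Pigeonhole: ⌈31/11⌉ = 3.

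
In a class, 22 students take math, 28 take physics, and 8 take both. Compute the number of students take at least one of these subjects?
42

Solution: |A∪B| = |A|+|B|-|A∩B| = 22+28-8 = 42.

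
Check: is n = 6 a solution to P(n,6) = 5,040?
No

Reasoning: P(6,6) = 6·5·4·3·2·1 = 720, which does not equal 5,040.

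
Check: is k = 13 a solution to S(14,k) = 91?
S(14,13) = 13·S(13,13) + S(13,12) = 13·1 + 78 = 91, which equals 91.

Answer: Yes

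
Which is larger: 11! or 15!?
15!

Explanation: 11!=39,916,800, 15!=1,307,674,368,000. 15! > 11!.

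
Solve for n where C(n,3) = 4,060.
30

Solution: C(n,3) = n(n−1)(n−2)/3! is increasing in n, and n(n−1)(n−2) = 3!·4,060 = 24,360 ≈ (n−1)^3 gives n ≈ 30.0. Check: C(28,3) = 3,276, C(29,3) = 3,654, C(30,3) = 4,060 ✓. So n = 30.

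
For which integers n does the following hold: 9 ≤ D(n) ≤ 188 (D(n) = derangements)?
Using D(n) = (n−1)[D(n−1) + D(n−2)] with D(1)=0, D(2)=1: D(3)=2; D(4)=9; D(5)=44; D(6)=265. So valid n = 4, 5.
Final answer: 4, 5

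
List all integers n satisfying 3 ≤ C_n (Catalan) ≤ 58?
3, 4, 5

Reasoning: C_2=2; C_3=5; C_4=14; C_5=42; C_6=132. So valid n = 3, 4, 5.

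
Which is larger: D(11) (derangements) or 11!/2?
D(11) = (11-1)·[D(10) + D(9)] = 10·[1,334,961 + 133,496] = 14,684,570; 11!/2 = 39,916,800/2 = 19,958,400.

Answer: 11!/2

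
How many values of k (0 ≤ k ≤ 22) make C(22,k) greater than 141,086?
9

Solution: Row 22 is unimodal and symmetric about k=22/2. C(22,6)=74,613 ≤ 141,086; C(22,7)=170,544 > 141,086; by symmetry C(22,k) > 141,086 for k = 7..15. That's 15 - 7 + 1 = 9 values.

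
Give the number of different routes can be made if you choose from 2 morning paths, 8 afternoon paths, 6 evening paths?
96

Explanation: By the multiplication principle: 2 × 8 × 6 = 96.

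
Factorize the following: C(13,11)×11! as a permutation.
P(13,11)
C(13,11)×11! = [13!/(11!(2)!)]×11! = 13!/(2)! = P(13,11) = 3,113,510,400.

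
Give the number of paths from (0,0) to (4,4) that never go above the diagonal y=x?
14

Solution: Counted by the Catalan number C_4: C_4 = C(8,4)/(4+1) = 70/5 = 14.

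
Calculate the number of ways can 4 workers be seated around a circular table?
6

Explanation: Circular arrangements: (4-1)! = 6.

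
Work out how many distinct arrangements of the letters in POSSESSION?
75,600

Explanation: Word has 10 letters (P=1, O=2, S=4, E=1, I=1, N=1). Arrangements: 10!/Π(k!) = 75,600.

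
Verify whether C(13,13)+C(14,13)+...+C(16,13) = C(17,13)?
False

Reasoning: Hockey stick identity gives Σ = C(17,14) = 680; RHS C(17,13) = 2,380.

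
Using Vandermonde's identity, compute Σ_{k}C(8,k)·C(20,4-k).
20,475

Working:
= C(8+20,4) = C(28,4) = 20,475.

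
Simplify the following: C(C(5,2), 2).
45

Working:
C(5,2) = 10, then C(10, 2) = 45.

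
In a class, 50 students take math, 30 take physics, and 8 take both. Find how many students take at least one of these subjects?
72

Solution: |A∪B| = |A|+|B|-|A∩B| = 50+30-8 = 72.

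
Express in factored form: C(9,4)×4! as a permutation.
P(9,4)

Explanation: C(9,4)×4! = [9!/(4!(5)!)]×4! = 9!/(5)! = P(9,4) = 3,024.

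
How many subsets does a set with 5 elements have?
Each element can be included or excluded: 2^5 = 32.

Answer: 32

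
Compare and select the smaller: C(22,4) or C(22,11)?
C(22,4)

Reasoning: C(22,4)=7,315, C(22,11)=705,432.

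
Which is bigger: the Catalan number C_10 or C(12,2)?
C_10

C_10 = C(20,10)/(10+1) = 184,756/11 = 16,796; C(12,2) = 66.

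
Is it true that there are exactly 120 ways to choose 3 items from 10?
True

C(10,3) = 120.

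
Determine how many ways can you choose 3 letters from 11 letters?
C(11,3) = 11! / (3! × (11-3)!)
         = 11! / (3! × 8!)
         = 165

Answer: 165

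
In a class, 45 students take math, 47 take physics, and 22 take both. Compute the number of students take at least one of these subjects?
70
|A∪B| = |A|+|B|-|A∩B| = 45+47-22 = 70.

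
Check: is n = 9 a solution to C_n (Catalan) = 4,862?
Yes

C_9 = C(18,9)/(9+1) = 48,620/10 = 4,862, which equals 4,862.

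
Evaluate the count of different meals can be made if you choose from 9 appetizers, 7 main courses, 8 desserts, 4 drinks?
2,016

Solution: By the multiplication principle: 9 × 7 × 8 × 4 = 2,016.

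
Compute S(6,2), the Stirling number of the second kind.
Using the Stirling recurrence: S(n,k) = k·S(n-1,k) + S(n-1,k-1)
S(6,2) = 2·S(5,2) + S(5,1)
         = 2·15 + 1
         = 30 + 1
         = 31
Final answer: 31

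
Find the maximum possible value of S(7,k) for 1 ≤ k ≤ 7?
350

Solution: Row S(7,k) for k = 1..7 (via S(n,k) = k·S(n−1,k) + S(n−1,k−1)): 1, 63, 301, 350, 140, 21, 1. The row is unimodal; maximum at k = 4: 350.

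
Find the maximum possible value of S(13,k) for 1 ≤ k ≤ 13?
9,321,312

Working:
Row S(13,k) for k = 1..13 (via S(n,k) = k·S(n−1,k) + S(n−1,k−1)): 1, 4,095, 261,625, 2,532,530, 7,508,501, 9,321,312, 5,715,424, 1,899,612, 359,502, 39,325, 2,431, 78, 1. The row is unimodal; maximum at k = 6: 9,321,312.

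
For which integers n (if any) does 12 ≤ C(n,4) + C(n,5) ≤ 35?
C(5,4)+C(5,5)=6; C(6,4)+C(6,5)=21; C(7,4)+C(7,5)=56. So valid n = 6.
Final answer: 6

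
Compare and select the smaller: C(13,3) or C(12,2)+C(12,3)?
Equal

Explanation: By Pascal's identity: C(13,3) = C(12,2)+C(12,3) = 286. Equal.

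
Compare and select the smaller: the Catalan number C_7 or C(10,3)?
C(10,3)

Solution: C_7 = C(14,7)/(7+1) = 3,432/8 = 429; C(10,3) = 120.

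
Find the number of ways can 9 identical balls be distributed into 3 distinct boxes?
55

Working:
C(9+3-1, 3-1) = C(11, 2) = 55.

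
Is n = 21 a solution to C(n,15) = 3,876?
No
C(21,15) = 21·20·19·18·17·16·15·14·13·12·11·10·9·8·7/15! = 70,959,641,905,152,000/1,307,674,368,000 = 54,264, which does not equal 3,876.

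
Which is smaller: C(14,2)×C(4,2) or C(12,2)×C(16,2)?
C(14,2)×C(4,2)

Solution: C(14,2)×C(4,2)=546, C(12,2)×C(16,2)=7,920.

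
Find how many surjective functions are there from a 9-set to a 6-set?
Onto functions = 6! × S(9,6)
First compute S(9,6) via recurrence:
Using the Stirling recurrence: S(n,k) = k·S(n-1,k) + S(n-1,k-1)
S(9,6) = 6·S(8,6) + S(8,5)
         = 6·266 + 1050
         = 1596 + 1050
         = 2,646
Then: 720 × 2646 = 1,905,120

Answer: 1,905,120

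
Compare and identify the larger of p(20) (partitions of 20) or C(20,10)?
C(20,10)

Solution: Pentagonal recurrence p(n) = p(n−1) + p(n−2) − p(n−5) − p(n−7) + …: p(20) = p(19) + p(18) − p(15) − p(13) + p(8) + p(5) = 490 + 385 − 176 − 101 + 22 + 7 = 627; C(20,10) = 184,756.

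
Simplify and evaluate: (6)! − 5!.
600
(6)! − 5! = (6)·5! − 5! = (6−1)·5! = 5·5! = 600.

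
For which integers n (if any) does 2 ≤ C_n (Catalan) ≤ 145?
2, 3, 4, 5, 6
C_1=1; C_2=2; C_3=5; C_4=14; C_5=42; C_6=132; C_7=429. So valid n = 2, 3, 4, 5, 6.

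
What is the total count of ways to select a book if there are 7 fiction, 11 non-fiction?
By the addition principle: 7 + 11 = 18.

Answer: 18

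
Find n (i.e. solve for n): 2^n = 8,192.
13

Reasoning: 8,192 = 1,024 × 8 = 2^10 × 2^3 = 2^13, so n = 13.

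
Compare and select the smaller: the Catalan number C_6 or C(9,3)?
C(9,3)
C_6 = C(12,6)/(6+1) = 924/7 = 132; C(9,3) = 84.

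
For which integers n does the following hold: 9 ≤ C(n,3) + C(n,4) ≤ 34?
5

C(4,3)+C(4,4)=5; C(5,3)+C(5,4)=15; C(6,3)+C(6,4)=35. So valid n = 5.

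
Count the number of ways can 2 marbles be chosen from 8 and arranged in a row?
56

Solution: P(8,2) = 8!/(8-2)! = 56.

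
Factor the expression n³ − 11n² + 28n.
n(n − 4)(n − 7)

Solution: n³ − 11n² + 28n = n(n² − 11n + 28) = n(n − 4)(n − 7).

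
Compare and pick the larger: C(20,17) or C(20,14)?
C(20,14)

C(20,17)=1,140, C(20,14)=38,760.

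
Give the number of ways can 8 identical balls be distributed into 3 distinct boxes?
C(8+3-1, 3-1) = C(10, 2) = 45.
Final answer: 45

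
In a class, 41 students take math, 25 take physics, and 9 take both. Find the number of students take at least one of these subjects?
|A∪B| = |A|+|B|-|A∩B| = 41+25-9 = 57.

Answer: 57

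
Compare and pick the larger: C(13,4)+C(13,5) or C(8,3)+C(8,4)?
C(13,4)+C(13,5)

Working:
First=2,002, Second=126.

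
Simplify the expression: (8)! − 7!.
35,280

(8)! − 7! = (8)·7! − 7! = (8−1)·7! = 7·7! = 35,280.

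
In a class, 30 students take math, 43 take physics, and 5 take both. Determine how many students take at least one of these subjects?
68

|A∪B| = |A|+|B|-|A∩B| = 30+43-5 = 68.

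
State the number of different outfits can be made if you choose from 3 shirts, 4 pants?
12

Explanation: By the multiplication principle: 3 × 4 = 12.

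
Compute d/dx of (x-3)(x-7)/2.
(2x - 10)/2
d/dx[(x-3)(x-7)] = (x-7) + (x-3) = 2x - 10. Dividing by 2 gives (2x - 10)/2.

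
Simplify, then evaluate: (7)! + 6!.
5,760

Explanation: (7)! + 6! = (7)·6! + 6! = (7+1)·6! = 8·6! = 5,760.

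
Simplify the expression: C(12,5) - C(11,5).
330

C(12,5) - C(11,5) = C(11,4) = 330.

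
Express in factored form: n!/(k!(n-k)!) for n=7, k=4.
C(7,4) = 35

Solution: This is the binomial coefficient C(7,4) = 35.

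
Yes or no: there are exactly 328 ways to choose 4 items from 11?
C(11,4) = 330 ≠ 328.
Final answer: No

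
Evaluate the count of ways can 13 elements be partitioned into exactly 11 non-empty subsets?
2,431

Solution: This equals S(13,11), the Stirling number of the 2nd kind.
Using the Stirling recurrence: S(n,k) = k·S(n-1,k) + S(n-1,k-1)
S(13,11) = 11·S(12,11) + S(12,10)
         = 11·66 + 1705
         = 726 + 1705
         = 2,431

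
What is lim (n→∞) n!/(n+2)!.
n!/(n+2)! = 1/[(n+1)(n+2)] → 0 as n → ∞.
Final answer: 0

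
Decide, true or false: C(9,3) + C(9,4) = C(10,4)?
True

Working:
Pascal's identity: LHS = 84 + 126 = 210; RHS = C(10,4) = 210. Both sides agree, so the statement holds.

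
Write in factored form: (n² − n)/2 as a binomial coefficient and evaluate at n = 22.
(n² − n)/2 = n(n−1)/2 = C(n,2). At n = 22: C(22,2) = 231.
Final answer: C(n,2); C(22,2) = 231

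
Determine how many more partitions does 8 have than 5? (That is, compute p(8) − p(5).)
Pentagonal recurrence p(n) = p(n−1) + p(n−2) − p(n−5) − p(n−7) + …: p(8) = p(7) + p(6) − p(3) − p(1) = 15 + 11 − 3 − 1 = 22.
p(5) = p(4) + p(3) − p(0) = 5 + 3 − 1 = 7.
Difference = 22 − 7 = 15.
Final answer: 15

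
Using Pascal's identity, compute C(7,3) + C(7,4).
70
C(7,3) + C(7,4) = C(8,4) = 70.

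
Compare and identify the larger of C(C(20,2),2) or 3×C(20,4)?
C(C(20,2),2)

C(C(20,2),2)=17,955, 3×C(20,4)=14,535.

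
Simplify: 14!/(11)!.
2,184

This equals 14×13×12 = 2,184.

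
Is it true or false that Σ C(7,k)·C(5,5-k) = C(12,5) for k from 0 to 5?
Vandermonde's identity gives C(12,5) = 792; RHS C(12,5) = 792.

Answer: True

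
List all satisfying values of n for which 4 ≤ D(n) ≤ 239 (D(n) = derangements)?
4, 5

Reasoning: Using D(n) = (n−1)[D(n−1) + D(n−2)] with D(1)=0, D(2)=1: D(3)=2; D(4)=9; D(5)=44; D(6)=265. So valid n = 4, 5.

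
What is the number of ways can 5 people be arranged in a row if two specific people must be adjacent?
48

Solution: Treat pair as unit: (5-1)! arrangements × 2 internal orders = 48.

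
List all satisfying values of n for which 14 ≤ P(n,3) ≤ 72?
4, 5

Reasoning: P(3,3)=6; P(4,3)=24; P(5,3)=60; P(6,3)=120. So valid n = 4, 5.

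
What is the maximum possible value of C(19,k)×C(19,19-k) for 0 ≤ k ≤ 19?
8,533,694,884

Explanation: C(19,k)·C(19,19-k) = C(19,k)², maximised at the centre k = 9: C(19,9)² = 8,533,694,884.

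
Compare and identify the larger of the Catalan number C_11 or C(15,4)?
C_11

Reasoning: C_11 = C(22,11)/(11+1) = 705,432/12 = 58,786; C(15,4) = 1,365.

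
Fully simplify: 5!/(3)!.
20

Solution: This equals 5×4 = 20.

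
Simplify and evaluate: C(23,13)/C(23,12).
11/13

Working:
C(n,k+1)/C(n,k) = (n−k)/(k+1). Here (23−12)/(12+1) = 11/13 = 11/13.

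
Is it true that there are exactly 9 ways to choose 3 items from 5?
C(5,3) = 10 ≠ 9.

Answer: False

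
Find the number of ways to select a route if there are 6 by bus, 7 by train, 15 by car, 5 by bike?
33

Reasoning: By the addition principle: 6 + 7 + 15 + 5 = 33.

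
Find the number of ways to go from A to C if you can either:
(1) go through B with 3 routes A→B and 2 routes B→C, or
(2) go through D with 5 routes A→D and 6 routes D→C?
36

Working:
Route via B: 3×2=6. Route via D: 5×6=30. Total: 36.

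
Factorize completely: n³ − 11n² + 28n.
n³ − 11n² + 28n = n(n² − 11n + 28) = n(n − 4)(n − 7).

Answer: n(n − 4)(n − 7)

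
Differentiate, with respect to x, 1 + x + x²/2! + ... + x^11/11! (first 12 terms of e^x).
1 + x + x²/2! + ... + x^10/10!

Solution: Differentiating term by term gives the first 11 terms of e^x.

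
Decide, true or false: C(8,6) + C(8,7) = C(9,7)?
True

Pascal's identity: LHS = 28 + 8 = 36; RHS = C(9,7) = 36. Both sides agree, so the statement holds.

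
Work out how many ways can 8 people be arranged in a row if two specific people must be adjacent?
10,080

Working:
Treat pair as unit: (8-1)! arrangements × 2 internal orders = 10,080.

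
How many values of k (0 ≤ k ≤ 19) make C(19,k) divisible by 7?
2

Working:
Checking C(19,k) mod 7 for k = 0..19: divisible at k = 6, 13. That's 2 values.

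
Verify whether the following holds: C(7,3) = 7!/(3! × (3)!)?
False

Explanation: The correct denominator is 3!×4!, giving C(7,3) = 35; the stated RHS is 7!/(3!×3!) = 140 ≠ 35, so the statement does not hold.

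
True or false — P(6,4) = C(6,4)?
False

Reasoning: P(6,4) = 360 but C(6,4) = 15; they differ by a factor of 4! = 24, so the statement does not hold.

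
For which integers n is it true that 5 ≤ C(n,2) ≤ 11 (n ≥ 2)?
4, 5
C(3,2)=3; C(4,2)=6; C(5,2)=10; C(6,2)=15. So valid n = 4, 5.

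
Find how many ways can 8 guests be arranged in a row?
Arrangements of 8 distinct objects: 8! = 40,320.

Answer: 40,320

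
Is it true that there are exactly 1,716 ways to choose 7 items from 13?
C(13,7) = 1,716.

Answer: True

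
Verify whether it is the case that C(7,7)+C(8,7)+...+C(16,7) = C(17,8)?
Hockey stick identity gives Σ = C(17,8) = 24,310; RHS C(17,8) = 24,310.

Answer: True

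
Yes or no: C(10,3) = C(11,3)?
No

LHS = C(10,3) = 120; RHS = C(11,3) = 165. 120 ≠ 165, so the statement does not hold.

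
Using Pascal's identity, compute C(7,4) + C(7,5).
56

C(7,4) + C(7,5) = C(8,5) = 56.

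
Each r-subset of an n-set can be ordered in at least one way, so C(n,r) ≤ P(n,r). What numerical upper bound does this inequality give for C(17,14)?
59,281,238,016,000

Solution: P(17,14) = 17·16·15·14·13·12·11·10·9·8·7·6·5·4 = 59,281,238,016,000, so C(17,14) ≤ 59,281,238,016,000. (The bound is loose by a factor of 14! = 87,178,291,200: C(17,14) = 59,281,238,016,000/87,178,291,200 = 680.)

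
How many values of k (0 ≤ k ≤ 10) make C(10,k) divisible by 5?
8

Working:
Checking C(10,k) mod 5 for k = 0..10: divisible at k = 1, 2, 3, 4, 6, 7, 8, 9. That's 8 values.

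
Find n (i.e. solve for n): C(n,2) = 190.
20
C(n,2) = n(n−1)/2! is increasing in n, and n(n−1) = 2!·190 = 380 ≈ (n−0.5)^2 gives n ≈ 20.0. Check: C(18,2) = 153, C(19,2) = 171, C(20,2) = 190 ✓. So n = 20.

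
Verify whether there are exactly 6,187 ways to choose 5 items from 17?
False

C(17,5) = 6,188 ≠ 6187.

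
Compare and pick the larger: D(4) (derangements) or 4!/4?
D(4) = (4-1)·[D(3) + D(2)] = 3·[2 + 1] = 9; 4!/4 = 24/4 = 6.

Answer: D(4)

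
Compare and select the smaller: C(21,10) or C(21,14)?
C(21,14)

Explanation: C(21,10)=352,716, C(21,14)=116,280.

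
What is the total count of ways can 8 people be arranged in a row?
40,320
Arrangements of 8 distinct objects: 8! = 40,320.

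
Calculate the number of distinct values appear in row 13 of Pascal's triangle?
7

Solution: Row 13 has entries C(13,0)..C(13,13); by symmetry C(13,k)=C(13,13-k), giving 7 distinct values.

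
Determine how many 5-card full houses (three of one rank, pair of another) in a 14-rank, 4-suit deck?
4,368

Solution: Triple rank: 14. Triple suits: C(4,3)=4. Pair rank: 13. Pair suits: C(4,2)=6. Total: 4,368.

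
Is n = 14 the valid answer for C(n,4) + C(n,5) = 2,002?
No

Working:
C(14,4) + C(14,5) = 1,001 + 2,002 = 3,003, which does not equal 2,002.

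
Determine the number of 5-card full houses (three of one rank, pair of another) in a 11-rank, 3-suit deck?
330

Explanation: Triple rank: 11. Triple suits: C(3,3)=1. Pair rank: 10. Pair suits: C(3,2)=3. Total: 330.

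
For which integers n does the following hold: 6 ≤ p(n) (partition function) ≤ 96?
Tabulating p(n) via p(n) = p(n−1) + p(n−2) − p(n−5) − p(n−7) + …: p(4)=5; p(5)=7; p(6)=11; p(7)=15; p(8)=22; p(9)=30; p(10)=42; p(11)=56; p(12)=77; p(13)=101. So valid n = 5, 6, 7, 8, 9, 10, 11, 12.
Final answer: 5, 6, 7, 8, 9, 10, 11, 12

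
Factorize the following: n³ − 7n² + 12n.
n(n − 3)(n − 4)

Solution: n³ − 7n² + 12n = n(n² − 7n + 12) = n(n − 3)(n − 4).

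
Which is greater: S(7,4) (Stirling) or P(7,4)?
P(7,4)

Explanation: S(7,4) = 4·S(6,4) + S(6,3) = 4·65 + 90 = 350; P(7,4) = 840.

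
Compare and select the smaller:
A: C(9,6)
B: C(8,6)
B

Working:
A=C(9,6)=84, B=C(8,6)=28.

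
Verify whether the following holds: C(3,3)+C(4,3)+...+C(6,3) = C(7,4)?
True

Working:
Hockey stick identity gives Σ = C(7,4) = 35; RHS C(7,4) = 35.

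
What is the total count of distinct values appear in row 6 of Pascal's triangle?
4
Row 6 has entries C(6,0)..C(6,6); by symmetry C(6,k)=C(6,6-k), giving 4 distinct values.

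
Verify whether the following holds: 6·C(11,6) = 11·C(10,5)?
True

Absorption identity k·C(n,k) = n·C(n-1,k-1). LHS = 6·462 = 2,772; RHS = 11·252 = 2,772.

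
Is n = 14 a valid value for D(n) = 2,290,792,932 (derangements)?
No

D(14) = (14-1)·[D(13) + D(12)] = 13·[2,290,792,932 + 176,214,841] = 32,071,101,049, which does not equal 2,290,792,932.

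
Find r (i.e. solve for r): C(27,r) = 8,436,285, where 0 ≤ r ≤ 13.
10

Working:
C(27,r) is increasing for 0 ≤ r ≤ 13. Stepping up (C(27,r+1) = C(27,r)·(27−r)/(r+1)): C(27,1) = 27, C(27,2) = 351, C(27,3) = 2,925, C(27,4) = 17,550, C(27,5) = 80,730, C(27,6) = 296,010, C(27,7) = 888,030, C(27,8) = 2,220,075, C(27,9) = 4,686,825, C(27,10) = 8,436,285 ✓. So r = 10.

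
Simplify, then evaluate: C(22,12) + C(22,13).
By Pascal's identity: C(23,13) = 1,144,066.
Final answer: 1,144,066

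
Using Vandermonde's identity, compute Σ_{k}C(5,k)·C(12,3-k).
= C(5+12,3) = C(17,3) = 680.

Answer: 680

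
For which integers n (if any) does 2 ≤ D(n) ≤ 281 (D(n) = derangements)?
Using D(n) = (n−1)[D(n−1) + D(n−2)] with D(1)=0, D(2)=1: D(2)=1; D(3)=2; D(4)=9; D(5)=44; D(6)=265; D(7)=1,854. So valid n = 3, 4, 5, 6.
Final answer: 3, 4, 5, 6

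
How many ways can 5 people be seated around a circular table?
24

Working:
Circular arrangements: (5-1)! = 24.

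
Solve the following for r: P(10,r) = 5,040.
P(10,r) = 10·9·…·(10−r+1), a product of r factors. Multiplying down from 10: 10 = 10; 10·9 = 90; 10·9·8 = 720; 10·9·8·7 = 5,040 ✓ (4 factors). So r = 4.

Answer: 4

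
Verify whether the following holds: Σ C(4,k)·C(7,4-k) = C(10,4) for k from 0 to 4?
Vandermonde's identity gives C(11,4) = 330; RHS C(10,4) = 210.
Final answer: False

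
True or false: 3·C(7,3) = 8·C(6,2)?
False

Working:
Absorption identity k·C(n,k) = n·C(n-1,k-1). LHS = 3·35 = 105; RHS = 8·15 = 120.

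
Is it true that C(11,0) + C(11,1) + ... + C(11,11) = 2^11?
True

Working:
Binomial theorem with x = y = 1: Σ C(11,i) = (1+1)^11 = 2^11 = 2,048. The statement holds.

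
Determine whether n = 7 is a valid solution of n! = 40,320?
7! = 7·6! = 7·720 = 5,040, which does not equal 40,320.

Answer: No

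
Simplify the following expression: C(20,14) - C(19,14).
27,132

C(20,14) - C(19,14) = C(19,13) = 27,132.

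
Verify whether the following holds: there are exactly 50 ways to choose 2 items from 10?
False

Reasoning: C(10,2) = 45 ≠ 50.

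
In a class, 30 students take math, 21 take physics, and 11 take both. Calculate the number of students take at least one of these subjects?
40

Reasoning: |A∪B| = |A|+|B|-|A∩B| = 30+21-11 = 40.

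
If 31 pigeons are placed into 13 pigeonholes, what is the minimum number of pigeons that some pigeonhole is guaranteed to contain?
3

Working:
Pigeonhole: ⌈31/13⌉ = 3.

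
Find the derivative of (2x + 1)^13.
26(2x + 1)^12

Explanation: Chain rule: 13(2x+1)^{12} × 2 = 26(2x+1)^{12}.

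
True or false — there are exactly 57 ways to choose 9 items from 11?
False

Reasoning: C(11,9) = 55 ≠ 57.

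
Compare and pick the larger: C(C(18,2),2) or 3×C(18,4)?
C(C(18,2),2)
C(C(18,2),2)=11,628, 3×C(18,4)=9,180.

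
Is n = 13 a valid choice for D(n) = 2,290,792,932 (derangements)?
Yes

Working:
D(13) = (13-1)·[D(12) + D(11)] = 12·[176,214,841 + 14,684,570] = 2,290,792,932, which equals 2,290,792,932.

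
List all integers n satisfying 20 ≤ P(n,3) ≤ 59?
4

P(3,3)=6; P(4,3)=24; P(5,3)=60. So valid n = 4.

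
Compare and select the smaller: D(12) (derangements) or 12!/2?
D(12)

D(12) = (12-1)·[D(11) + D(10)] = 11·[14,684,570 + 1,334,961] = 176,214,841; 12!/2 = 479,001,600/2 = 239,500,800.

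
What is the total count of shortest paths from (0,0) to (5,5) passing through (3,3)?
To (3,3): C(6,3)=20. From there: C(4,2)=6. Total: 120.

Answer: 120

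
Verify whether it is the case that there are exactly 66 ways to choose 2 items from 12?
C(12,2) = 66.

Answer: True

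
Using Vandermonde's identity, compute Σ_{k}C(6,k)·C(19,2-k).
300

Reasoning: = C(6+19,2) = C(25,2) = 300.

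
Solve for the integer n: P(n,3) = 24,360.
30

P(n,3) = n(n−1)(n−2) is increasing in n; n(n−1)(n−2) ≈ (n−1)^3 = 24,360 gives n ≈ 30.0. Check: P(28,3) = 19,656, P(29,3) = 21,924, P(30,3) = 24,360 ✓. So n = 30.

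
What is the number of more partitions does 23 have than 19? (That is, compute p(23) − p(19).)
Pentagonal recurrence p(n) = p(n−1) + p(n−2) − p(n−5) − p(n−7) + …: p(23) = p(22) + p(21) − p(18) − p(16) + p(11) + p(8) − p(1) = 1,002 + 792 − 385 − 231 + 56 + 22 − 1 = 1,255.
p(19) = p(18) + p(17) − p(14) − p(12) + p(7) + p(4) = 385 + 297 − 135 − 77 + 15 + 5 = 490.
Difference = 1,255 − 490 = 765.
Final answer: 765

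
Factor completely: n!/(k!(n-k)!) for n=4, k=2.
C(4,2) = 6

Working:
This is the binomial coefficient C(4,2) = 6.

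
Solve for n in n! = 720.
6

Explanation: n! is strictly increasing. 4! = 24, 5! = 120, 6! = 720 ✓. So n = 6.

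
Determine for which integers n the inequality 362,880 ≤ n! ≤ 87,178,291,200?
n! is strictly increasing; 9! = 362,880 and 14! = 87,178,291,200, so valid n = 9, 10, 11, 12, 13, 14.
Final answer: 9, 10, 11, 12, 13, 14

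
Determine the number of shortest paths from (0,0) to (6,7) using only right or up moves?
1,716

Choose 6 rights from 13 moves: C(13,6) = 1,716.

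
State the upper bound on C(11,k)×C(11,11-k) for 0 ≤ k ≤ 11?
213,444

C(11,k)·C(11,11-k) = C(11,k)², maximised at the centre k = 5: C(11,5)² = 213,444.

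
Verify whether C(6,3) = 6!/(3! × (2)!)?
False

Working:
The correct denominator is 3!×3!, giving C(6,3) = 20; the stated RHS is 6!/(3!×2!) = 60 ≠ 20, so the statement does not hold.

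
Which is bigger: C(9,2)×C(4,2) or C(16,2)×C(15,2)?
C(9,2)×C(4,2)=216, C(16,2)×C(15,2)=12,600.

Answer: C(16,2)×C(15,2)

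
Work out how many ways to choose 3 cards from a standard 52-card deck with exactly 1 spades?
9,633
13 spades and 39 non-spades: C(13,1) × C(39,2) = 13 × 741 = 9,633.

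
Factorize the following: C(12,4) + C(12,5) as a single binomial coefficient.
C(13,5)

Explanation: By Pascal's identity: C(12,4) + C(12,5) = C(13,5) = 1,287.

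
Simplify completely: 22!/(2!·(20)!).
231

Working:
This is C(22,2) = 231.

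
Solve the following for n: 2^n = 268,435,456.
28

268,435,456 = 1,024 × 1,024 × 256 = 2^10 × 2^10 × 2^8 = 2^28, so n = 28.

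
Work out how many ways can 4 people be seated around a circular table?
6

Circular arrangements: (4-1)! = 6.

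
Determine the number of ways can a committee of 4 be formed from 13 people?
715

Explanation: C(13,4) = 13! / (4! × (13-4)!)
         = 13! / (4! × 9!)
         = 715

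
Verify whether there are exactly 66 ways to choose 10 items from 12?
C(12,10) = 66.

Answer: True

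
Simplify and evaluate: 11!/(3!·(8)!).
165

This is C(11,3) = 165.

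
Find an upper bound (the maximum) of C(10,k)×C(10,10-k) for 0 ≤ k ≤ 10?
C(10,k)·C(10,10-k) = C(10,k)², maximised at the centre k = 5: C(10,5)² = 63,504.
Final answer: 63,504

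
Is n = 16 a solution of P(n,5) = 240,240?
No
P(16,5) = 16·15·14·13·12 = 524,160, which does not equal 240,240.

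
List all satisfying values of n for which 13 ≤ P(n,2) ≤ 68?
5, 6, 7, 8

Working:
P(4,2)=12; P(5,2)=20; P(6,2)=30; P(7,2)=42; P(8,2)=56; P(9,2)=72. So valid n = 5, 6, 7, 8.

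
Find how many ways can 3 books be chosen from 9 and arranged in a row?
504

Reasoning: P(9,3) = 9!/(9-3)! = 504.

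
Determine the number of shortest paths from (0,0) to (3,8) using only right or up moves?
165

Working:
Choose 3 rights from 11 moves: C(11,3) = 165.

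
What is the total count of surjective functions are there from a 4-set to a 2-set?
14

Explanation: Onto functions = 2! × S(4,2)
First compute S(4,2) via recurrence:
Using the Stirling recurrence: S(n,k) = k·S(n-1,k) + S(n-1,k-1)
S(4,2) = 2·S(3,2) + S(3,1)
         = 2·3 + 1
         = 6 + 1
         = 7
Then: 2 × 7 = 14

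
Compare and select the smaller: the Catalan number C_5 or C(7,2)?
C(7,2)
C_5 = C(10,5)/(5+1) = 252/6 = 42; C(7,2) = 21.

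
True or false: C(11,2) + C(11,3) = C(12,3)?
Pascal's identity C(n,k) + C(n,k+1) = C(n+1,k+1): 55 + 165 = 220 = C(12,3).

Answer: True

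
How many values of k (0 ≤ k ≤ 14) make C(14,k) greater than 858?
7
Row 14 is unimodal and symmetric about k=14/2. C(14,3)=364 ≤ 858; C(14,4)=1,001 > 858; by symmetry C(14,k) > 858 for k = 4..10. That's 10 - 4 + 1 = 7 values.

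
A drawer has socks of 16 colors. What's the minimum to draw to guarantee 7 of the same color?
97

Reasoning: Worst case: 6 of each = 96. One more: 97.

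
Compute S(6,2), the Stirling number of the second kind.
Using the Stirling recurrence: S(n,k) = k·S(n-1,k) + S(n-1,k-1)
S(6,2) = 2·S(5,2) + S(5,1)
         = 2·15 + 1
         = 30 + 1
         = 31

Answer: 31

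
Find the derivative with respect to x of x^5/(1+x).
(5x^4(1+x) - x^5)/(1+x)²

Reasoning: Quotient rule: [5x^{4}(1+x) - x^5]/(1+x)².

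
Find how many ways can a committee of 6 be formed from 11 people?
C(11,6) = 11! / (6! × (11-6)!)
         = 11! / (6! × 5!)
         = 462
Final answer: 462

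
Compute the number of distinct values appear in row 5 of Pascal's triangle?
3

Explanation: Row 5 has entries C(5,0)..C(5,5); by symmetry C(5,k)=C(5,5-k), giving 3 distinct values.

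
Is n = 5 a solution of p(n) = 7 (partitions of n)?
Yes

Explanation: Pentagonal recurrence p(n) = p(n−1) + p(n−2) − p(n−5) − p(n−7) + …: p(5) = p(4) + p(3) − p(0) = 5 + 3 − 1 = 7, which equals 7.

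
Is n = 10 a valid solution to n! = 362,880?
No

10! = 10·9! = 10·362,880 = 3,628,800, which does not equal 362,880.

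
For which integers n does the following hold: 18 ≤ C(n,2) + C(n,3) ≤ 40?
5, 6

Reasoning: C(4,2)+C(4,3)=10; C(5,2)+C(5,3)=20; C(6,2)+C(6,3)=35; C(7,2)+C(7,3)=56. So valid n = 5, 6.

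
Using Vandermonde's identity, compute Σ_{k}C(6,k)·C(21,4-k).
= C(6+21,4) = C(27,4) = 17,550.

Answer: 17,550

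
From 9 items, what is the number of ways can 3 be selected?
84

Solution: C(9,3) = 9! / (3! × (9-3)!)
         = 9! / (3! × 6!)
         = 84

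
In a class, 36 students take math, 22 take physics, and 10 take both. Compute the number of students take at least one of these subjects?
48

Explanation: |A∪B| = |A|+|B|-|A∩B| = 36+22-10 = 48.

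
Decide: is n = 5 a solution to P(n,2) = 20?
Yes

Solution: P(5,2) = 5·4 = 20, which equals 20.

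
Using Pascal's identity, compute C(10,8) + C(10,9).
55
C(10,8) + C(10,9) = C(11,9) = 55.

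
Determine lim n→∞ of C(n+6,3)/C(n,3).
1

Explanation: Both numerator and denominator grow as n^3/3! for large n, so the ratio → 1.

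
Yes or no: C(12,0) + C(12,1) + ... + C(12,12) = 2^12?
Yes

Reasoning: Binomial theorem with x = y = 1: Σ C(12,i) = (1+1)^12 = 2^12 = 4,096. The statement holds.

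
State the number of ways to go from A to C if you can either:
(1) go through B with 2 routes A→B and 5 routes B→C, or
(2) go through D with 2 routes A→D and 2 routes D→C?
14

Route via B: 2×5=10. Route via D: 2×2=4. Total: 14.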